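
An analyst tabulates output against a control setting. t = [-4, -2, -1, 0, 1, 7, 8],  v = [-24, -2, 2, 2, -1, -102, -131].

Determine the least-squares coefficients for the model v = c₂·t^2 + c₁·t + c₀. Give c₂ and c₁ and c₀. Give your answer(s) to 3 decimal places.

c₂ = -1.934, c₁ = -1.275, c₀ = 2.362

Normal-equation sums: Σt^2·t^2 = 6771, Σt^2·t = 783, Σt^2 = 135, Σt·t = 135, Σt = 9, Σ1 = 7.
For Aᵀv: Σt^2·v = -13773, Σt·v = -1665, Σv = -256.
AᵀA·[c₂, c₁, c₀]ᵀ = Aᵀv becomes [[6771, 783, 135]; [783, 135, 9]; [135, 9, 7]]·[c₂, c₁, c₀]ᵀ = [-13773, -1665, -256]ᵀ.
Row-reducing yields c₂ = -11947/6178, c₁ = -23627/18534, c₀ = 7297/3089.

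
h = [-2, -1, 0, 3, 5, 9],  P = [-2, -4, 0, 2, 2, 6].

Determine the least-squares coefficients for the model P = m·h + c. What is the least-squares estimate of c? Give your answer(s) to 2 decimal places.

c = -1.17

Setting ∂/∂m … = 0 gives: 120·m + 14·c = 78;  14·m + 6·c = 4.
(Σh·h = 120, Σh = 14, Σ1 = 6, Σh·P = 78, ΣP = 4.)
Determinant 120·6 − 14² = 524.
m = (78·6 − 14·4)/524 = 103/131; c = (120·4 − 14·78)/524 = -153/131.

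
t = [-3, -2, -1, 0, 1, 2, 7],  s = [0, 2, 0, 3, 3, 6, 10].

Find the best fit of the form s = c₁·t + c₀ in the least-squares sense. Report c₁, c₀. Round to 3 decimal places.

c₁ = 1.024, c₀ = 2.843

Normal-equation sums: Σt·t = 68, Σt = 4, Σ1 = 7.
For Aᵀs: Σt·s = 81, Σs = 24.
So AᵀA·[c₁, c₀]ᵀ = Aᵀs: [[68, 4]; [4, 7]]·[c₁, c₀]ᵀ = [81, 24]ᵀ.
det = 68·7 − 4² = 460.
c₁ = (81·7 − 4·24)/460 = 471/460; c₀ = (68·24 − 4·81)/460 = 327/115.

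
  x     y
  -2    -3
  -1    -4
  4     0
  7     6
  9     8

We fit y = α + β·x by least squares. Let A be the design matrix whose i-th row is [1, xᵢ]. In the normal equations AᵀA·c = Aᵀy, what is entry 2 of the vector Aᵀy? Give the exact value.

Entry 2 ↔ basis x, so (Aᵀy)_{2} = Σᵢ (x)·yᵢ = (-2)·(-3) + (-1)·(-4) + (4)·(0) + (7)·(6) + (9)·(8) = 124.

124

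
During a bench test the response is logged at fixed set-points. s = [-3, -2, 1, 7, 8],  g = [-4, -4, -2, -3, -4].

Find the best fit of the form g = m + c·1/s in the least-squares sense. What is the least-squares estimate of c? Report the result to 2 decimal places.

The normal equations are: 5·m + (73/168)·c = -17;  (73/168)·m + (39433/28224)·c = 17/42.
(Σ1 = 5, Σ1/s = 73/168, Σ1/s·1/s = 39433/28224, Σg = -17, Σ1/s·g = 17/42.)
Eliminating c: (39433/28224)·(row 1) − (73/168)·(row 2) gives (47959/7056)·m = (39433/28224)·(-17) − (73/168)·(17/42) = -96475/4032, so m = -675325/191836.
Then c = ((17/42) − (73/168)·(-675325/191836))/(39433/28224) = 66402/47959.

c = 1.38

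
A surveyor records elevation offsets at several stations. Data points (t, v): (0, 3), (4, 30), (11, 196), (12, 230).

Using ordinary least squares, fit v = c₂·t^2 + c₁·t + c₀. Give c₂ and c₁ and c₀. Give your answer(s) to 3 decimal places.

Setting ∂/∂c₂ … = 0 gives: 35633·c₂ + 3123·c₁ + 281·c₀ = 57316;  3123·c₂ + 281·c₁ + 27·c₀ = 5036;  281·c₂ + 27·c₁ + 4·c₀ = 459.
Inverting the 3×3 Gram matrix, [c₂, c₁, c₀]ᵀ = [4981/3286, 13139/16430, 23539/8215]ᵀ.

c₂ = 1.516, c₁ = 0.800, c₀ = 2.865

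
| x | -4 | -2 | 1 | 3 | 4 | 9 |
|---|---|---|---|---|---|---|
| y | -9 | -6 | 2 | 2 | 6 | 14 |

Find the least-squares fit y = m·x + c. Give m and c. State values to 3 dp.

Entries of AᵀA: Σx·x = 127, Σx = 11, Σ1 = 6.
Moment sums: Σx·y = 206, Σy = 9.
Normal equations: [[127, 11]; [11, 6]]·[m, c]ᵀ = [206, 9]ᵀ.
Determinant 127·6 − 11² = 641.
m = (206·6 − 11·9)/641 = 1137/641; c = (127·9 − 11·206)/641 = -1123/641.

m = 1.774, c = -1.752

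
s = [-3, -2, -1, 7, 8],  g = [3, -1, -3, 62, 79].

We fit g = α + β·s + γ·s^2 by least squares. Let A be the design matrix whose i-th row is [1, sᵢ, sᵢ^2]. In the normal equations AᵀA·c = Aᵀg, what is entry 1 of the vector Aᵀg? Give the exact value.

Entry 1 ↔ basis 1, so (Aᵀg)_{1} = Σᵢ gᵢ = (1)·(3) + (1)·(-1) + (1)·(-3) + (1)·(62) + (1)·(79) = 140.

140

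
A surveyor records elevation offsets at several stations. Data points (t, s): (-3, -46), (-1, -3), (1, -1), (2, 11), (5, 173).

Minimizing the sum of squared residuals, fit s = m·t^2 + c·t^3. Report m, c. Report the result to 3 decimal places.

Setting ∂/∂m … = 0 gives: 724·m + 2914·c = 3951;  2914·m + 16420·c = 22957.
(Σt^2·t^2 = 724, Σt^2·t^3 = 2914, Σt^3·t^3 = 16420, Σt^2·s = 3951, Σt^3·s = 22957.)
Eliminating c: 16420·(row 1) − 2914·(row 2) gives 3396684·m = 16420·3951 − 2914·22957 = -2021278, so m = -1010639/1698342.
Then c = (22957 − 2914·(-1010639/1698342))/16420 = 2553827/1698342.

m = -0.595, c = 1.504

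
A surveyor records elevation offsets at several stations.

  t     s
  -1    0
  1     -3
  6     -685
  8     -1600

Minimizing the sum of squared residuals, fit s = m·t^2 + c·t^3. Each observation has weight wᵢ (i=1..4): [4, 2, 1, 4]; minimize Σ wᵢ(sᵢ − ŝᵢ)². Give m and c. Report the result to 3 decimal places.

m = -1.189, c = -2.976

Setting ∂/∂m … = 0 gives: 17686·m + 138846·c = -434266;  138846·m + 1095238·c = -3424766.
Eliminating c: 1095238·(row 1) − 138846·(row 2) gives 92167552·m = 1095238·(-434266) − 138846·(-3424766) = -109565272, so m = -13695659/11520944.
Then c = ((-3424766) − 138846·(-13695659/11520944))/1095238 = -34289305/11520944.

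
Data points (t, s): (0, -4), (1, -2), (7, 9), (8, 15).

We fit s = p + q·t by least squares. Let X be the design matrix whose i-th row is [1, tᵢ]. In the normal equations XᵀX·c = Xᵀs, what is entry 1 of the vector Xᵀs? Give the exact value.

18

Entry 1 ↔ basis 1, so (Xᵀs)_{1} = Σᵢ sᵢ = (1)·(-4) + (1)·(-2) + (1)·(9) + (1)·(15) = 18.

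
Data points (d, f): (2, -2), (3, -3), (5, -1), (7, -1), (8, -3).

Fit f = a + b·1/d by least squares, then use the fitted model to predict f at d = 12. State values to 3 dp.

f̂ = -1.793

Normal-equation sums: Σ1 = 5, Σ1/d = 1093/840, Σ1/d·1/d = 308449/705600.
And Σf = -10, Σ1/d·f = -761/280.
So MᵀM·[a, b]ᵀ = Mᵀf: [[5, 1093/840]; [1093/840, 308449/705600]]·[a, b]ᵀ = [-10, -761/280]ᵀ.
Eliminating b: (308449/705600)·(row 1) − (1093/840)·(row 2) gives (86899/176400)·a = (308449/705600)·(-10) − (1093/840)·(-761/280) = -589171/705600, so a = -589171/347596.
Then b = ((-761/280) − (1093/840)·(-589171/347596))/(308449/705600) = -101850/86899.
At d = 12: f̂ = (-589171/347596)·(1) + (-101850/86899)·(1/12) = -623121/347596.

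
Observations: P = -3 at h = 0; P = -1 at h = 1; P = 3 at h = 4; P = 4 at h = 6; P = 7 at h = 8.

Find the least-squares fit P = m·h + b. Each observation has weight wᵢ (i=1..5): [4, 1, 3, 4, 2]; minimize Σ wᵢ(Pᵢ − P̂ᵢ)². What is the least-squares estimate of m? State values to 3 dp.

m = 1.201

Compute the Gram sums: Σwᵢ·h·h = 321, Σwᵢ·h = 53, Σwᵢ·1 = 14.
And Σwᵢ·h·P = 243, Σwᵢ·P = 26.
det = 321·14 − 53² = 1685.
m = (243·14 − 53·26)/1685 = 2024/1685; b = (321·26 − 53·243)/1685 = -4533/1685.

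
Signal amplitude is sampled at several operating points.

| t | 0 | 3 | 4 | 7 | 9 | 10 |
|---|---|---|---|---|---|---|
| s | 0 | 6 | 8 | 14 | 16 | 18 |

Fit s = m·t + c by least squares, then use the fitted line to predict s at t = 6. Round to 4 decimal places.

Setting ∂/∂m … = 0 gives: 255·m + 33·c = 472;  33·m + 6·c = 62.
(Σt·t = 255, Σt = 33, Σ1 = 6, Σt·s = 472, Σs = 62.)
Eliminating c: 6·(row 1) − 33·(row 2) gives 441·m = 6·472 − 33·62 = 786, so m = 262/147.
Then c = (62 − 33·(262/147))/6 = 26/49.
At t = 6: ŝ = (262/147)·(6) + (26/49)·(1) = 550/49.

ŝ = 11.2245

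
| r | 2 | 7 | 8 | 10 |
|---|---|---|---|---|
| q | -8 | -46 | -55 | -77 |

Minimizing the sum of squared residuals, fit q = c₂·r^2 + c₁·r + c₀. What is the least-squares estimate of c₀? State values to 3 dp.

Compute the Gram sums: Σr^2·r^2 = 16513, Σr^2·r = 1863, Σr^2 = 217, Σr·r = 217, Σr = 27, Σ1 = 4.
Right-hand side: Σr^2·q = -13506, Σr·q = -1548, Σq = -186.
XᵀX·[c₂, c₁, c₀]ᵀ = Xᵀq becomes [[16513, 1863, 217]; [1863, 217, 27]; [217, 27, 4]]·[c₂, c₁, c₀]ᵀ = [-13506, -1548, -186]ᵀ.
Row-reducing yields c₂ = -489/1364, c₁ = -5877/1364, c₀ = 63/31.

c₀ = 2.032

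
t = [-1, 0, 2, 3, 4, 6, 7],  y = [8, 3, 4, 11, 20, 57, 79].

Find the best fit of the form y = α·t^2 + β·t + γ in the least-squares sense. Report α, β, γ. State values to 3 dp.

Compute the Gram sums: Σt^2·t^2 = 4051, Σt^2·t = 657, Σt^2 = 115, Σt·t = 115, Σt = 21, Σ1 = 7.
And Σt^2·y = 6366, Σt·y = 1008, Σy = 182.
So MᵀM·[α, β, γ]ᵀ = Mᵀy: [[4051, 657, 115]; [657, 115, 21]; [115, 21, 7]]·[α, β, γ]ᵀ = [6366, 1008, 182]ᵀ.
Inverting the 3×3 Gram matrix, [α, β, γ]ᵀ = [1057/507, -1225/338, 2659/1014]ᵀ.

α = 2.085, β = -3.624, γ = 2.622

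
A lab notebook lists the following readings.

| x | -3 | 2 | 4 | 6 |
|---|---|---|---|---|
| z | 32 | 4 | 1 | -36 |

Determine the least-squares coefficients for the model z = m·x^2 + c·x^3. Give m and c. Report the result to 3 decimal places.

MᵀM·[m, c]ᵀ = Mᵀz reads: 1649·m + 8589·c = -976;  8589·m + 51545·c = -8544.
(Σx^2·x^2 = 1649, Σx^2·x^3 = 8589, Σx^3·x^3 = 51545, Σx^2·z = -976, Σx^3·z = -8544.)
Eliminating c: 51545·(row 1) − 8589·(row 2) gives 11226784·m = 51545·(-976) − 8589·(-8544) = 23076496, so m = 1442281/701674.
Then c = ((-8544) − 8589·(1442281/701674))/51545 = -356637/701674.

m = 2.055, c = -0.508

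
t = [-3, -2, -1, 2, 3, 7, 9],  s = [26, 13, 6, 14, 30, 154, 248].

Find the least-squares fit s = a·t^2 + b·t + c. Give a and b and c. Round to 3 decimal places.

Entries of XᵀX: Σt^2·t^2 = 9157, Σt^2·t = 1071, Σt^2 = 157, Σt·t = 157, Σt = 15, Σ1 = 7.
Right-hand side: Σt^2·s = 28252, Σt·s = 3318, Σs = 491.
Normal equations: [[9157, 1071, 157]; [1071, 157, 15]; [157, 15, 7]]·[a, b, c]ᵀ = [28252, 3318, 491]ᵀ.
Inverting the 3×3 Gram matrix, [a, b, c]ᵀ = [854087/287112, 61849/95704, 73163/35889]ᵀ.

a = 2.975, b = 0.646, c = 2.039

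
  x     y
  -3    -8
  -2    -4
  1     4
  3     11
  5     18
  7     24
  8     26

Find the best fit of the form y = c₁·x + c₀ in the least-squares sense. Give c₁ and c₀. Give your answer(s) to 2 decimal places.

c₁ = 3.13, c₀ = 1.65

Compute the Gram sums: Σx·x = 161, Σx = 19, Σ1 = 7.
And Σx·y = 535, Σy = 71.
So AᵀA·[c₁, c₀]ᵀ = Aᵀy: [[161, 19]; [19, 7]]·[c₁, c₀]ᵀ = [535, 71]ᵀ.
Determinant 161·7 − 19² = 766.
c₁ = (535·7 − 19·71)/766 = 1198/383; c₀ = (161·71 − 19·535)/766 = 633/383.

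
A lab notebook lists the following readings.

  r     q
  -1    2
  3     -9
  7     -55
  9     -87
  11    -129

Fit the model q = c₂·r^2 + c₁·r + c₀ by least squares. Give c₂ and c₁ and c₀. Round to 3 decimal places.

Entries of XᵀX: Σr^2·r^2 = 23685, Σr^2·r = 2429, Σr^2 = 261, Σr·r = 261, Σr = 29, Σ1 = 5.
Moment sums: Σr^2·q = -25430, Σr·q = -2616, Σq = -278.
Normal equations: [[23685, 2429, 261]; [2429, 261, 29]; [261, 29, 5]]·[c₂, c₁, c₀]ᵀ = [-25430, -2616, -278]ᵀ.
Row-reducing yields c₂ = -7401/7504, c₁ = -2041/1876, c₀ = 16461/7504.

c₂ = -0.986, c₁ = -1.088, c₀ = 2.194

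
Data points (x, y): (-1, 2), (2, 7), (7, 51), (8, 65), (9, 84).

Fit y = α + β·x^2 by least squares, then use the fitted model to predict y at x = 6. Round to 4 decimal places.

ŷ = 37.9853

With design matrix A, AᵀA = [[5, 199]; [199, 13075]] and Aᵀy = [209, 13493]ᵀ.
det = 5·13075 − 199² = 25774.
α = (209·13075 − 199·13493)/25774 = 23784/12887; β = (5·13493 − 199·209)/25774 = 12937/12887.
At x = 6: ŷ = (23784/12887)·(1) + (12937/12887)·(36) = 489516/12887.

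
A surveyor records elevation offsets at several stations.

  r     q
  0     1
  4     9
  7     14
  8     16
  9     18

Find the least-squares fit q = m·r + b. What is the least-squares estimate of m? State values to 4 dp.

Setting ∂/∂m … = 0 gives: 210·m + 28·b = 424;  28·m + 5·b = 58.
(Σr·r = 210, Σr = 28, Σ1 = 5, Σr·q = 424, Σq = 58.)
Eliminating b: 5·(row 1) − 28·(row 2) gives 266·m = 5·424 − 28·58 = 496, so m = 248/133.
Then b = (58 − 28·(248/133))/5 = 22/19.

m = 1.8647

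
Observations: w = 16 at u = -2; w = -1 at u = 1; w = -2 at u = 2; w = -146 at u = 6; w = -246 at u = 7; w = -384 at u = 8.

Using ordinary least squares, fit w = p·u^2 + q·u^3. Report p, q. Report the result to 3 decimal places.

p = 1.788, q = -0.973

The normal system MᵀM·[p, q]ᵀ = Mᵀw is [[7826, 57352]; [57352, 426578]]·[p, q]ᵀ = [-41831, -312667]ᵀ.
Eliminating q: 426578·(row 1) − 57352·(row 2) gives 49147524·p = 426578·(-41831) − 57352·(-312667) = 87893466, so p = 14648911/8191254.
Then q = ((-312667) − 57352·(14648911/8191254))/426578 = -7973405/8191254.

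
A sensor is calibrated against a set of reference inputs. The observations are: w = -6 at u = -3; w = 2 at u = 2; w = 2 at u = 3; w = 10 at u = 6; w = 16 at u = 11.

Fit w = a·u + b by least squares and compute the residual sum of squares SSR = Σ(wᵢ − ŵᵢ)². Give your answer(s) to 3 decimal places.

Entries of AᵀA: Σu·u = 179, Σu = 19, Σ1 = 5.
And Σu·w = 264, Σw = 24.
AᵀA·[a, b]ᵀ = Aᵀw becomes [[179, 19]; [19, 5]]·[a, b]ᵀ = [264, 24]ᵀ.
Eliminating b: 5·(row 1) − 19·(row 2) gives 534·a = 5·264 − 19·24 = 864, so a = 144/89.
Then b = (24 − 19·(144/89))/5 = -120/89.
Residuals: 18/89, 10/89, -134/89, 146/89, -40/89; SSR = 464/89.

SSR = 5.213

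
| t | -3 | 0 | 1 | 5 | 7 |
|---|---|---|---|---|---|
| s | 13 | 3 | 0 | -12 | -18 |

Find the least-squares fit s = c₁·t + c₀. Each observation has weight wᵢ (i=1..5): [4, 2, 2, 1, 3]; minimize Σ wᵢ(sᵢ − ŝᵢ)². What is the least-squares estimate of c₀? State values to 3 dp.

c₀ = 3.456

With design matrix X, XᵀWX = [[210, 16]; [16, 12]] and XᵀWs = [-594, -8]ᵀ.
Eliminating c₀: 12·(row 1) − 16·(row 2) gives 2264·c₁ = 12·(-594) − 16·(-8) = -7000, so c₁ = -875/283.
Then c₀ = ((-8) − 16·(-875/283))/12 = 978/283.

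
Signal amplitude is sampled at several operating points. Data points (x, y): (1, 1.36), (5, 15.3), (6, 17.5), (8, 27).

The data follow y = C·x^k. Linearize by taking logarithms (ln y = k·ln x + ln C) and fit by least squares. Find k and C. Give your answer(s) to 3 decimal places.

With ln yᵢ as the transformed response and ln xᵢ as the regressor:
Σln x = 5.4806, Σ(ln x)² = 10.1248, Σln y = 9.1934, Σln x·ln y = 16.3722.
Equations: 10.1248·k + 5.4806·ln C = 16.3722;  5.4806·k + 4·ln C = 9.1934.
Δ = 10.1248·4 − (5.4806)² = 10.4617; k = (16.3722·4 − 5.4806·9.1934)/10.4617 = 1.44367, ln C = (10.1248·9.1934 − 5.4806·16.3722)/10.4617 = 0.32029, so C = exp(0.32029) = 1.37753.

k = 1.444, C = 1.378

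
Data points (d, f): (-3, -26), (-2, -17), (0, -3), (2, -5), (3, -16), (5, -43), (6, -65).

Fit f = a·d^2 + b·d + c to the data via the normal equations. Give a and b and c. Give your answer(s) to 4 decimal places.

From the data, Σd^2·d^2 = 2115, Σd^2·d = 341, Σd^2 = 87, Σd·d = 87, Σd = 11, Σ1 = 7.
Right-hand side: Σd^2·f = -3881, Σd·f = -551, Σf = -175.
So AᵀA·[a, b, c]ᵀ = Aᵀf: [[2115, 341, 87]; [341, 87, 11]; [87, 11, 7]]·[a, b, c]ᵀ = [-3881, -551, -175]ᵀ.
Solving the 3×3 system (Gaussian elimination) gives a = -109462/53081, b = 110611/53081, c = -140386/53081.

a = -2.0622, b = 2.0838, c = -2.6448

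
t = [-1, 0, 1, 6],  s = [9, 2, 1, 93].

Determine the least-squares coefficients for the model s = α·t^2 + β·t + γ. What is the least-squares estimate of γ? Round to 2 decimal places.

γ = 1.87

The normal equations are: 1298·α + 216·β + 38·γ = 3358;  216·α + 38·β + 6·γ = 550;  38·α + 6·β + 4·γ = 105.
Inverting the 3×3 Gram matrix, [α, β, γ]ᵀ = [6047/1892, -7547/1892, 3539/1892]ᵀ.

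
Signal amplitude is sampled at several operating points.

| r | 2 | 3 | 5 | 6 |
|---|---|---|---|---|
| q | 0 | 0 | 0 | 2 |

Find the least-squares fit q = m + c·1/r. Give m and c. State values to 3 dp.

Sums needed: Σ1 = 4, Σ1/r = 6/5, Σ1/r·1/r = 193/450.
And Σq = 2, Σ1/r·q = 1/3.
Eliminating c: (193/450)·(row 1) − (6/5)·(row 2) gives (62/225)·m = (193/450)·2 − (6/5)·(1/3) = 103/225, so m = 103/62.
Then c = ((1/3) − (6/5)·(103/62))/(193/450) = -120/31.

m = 1.661, c = -3.871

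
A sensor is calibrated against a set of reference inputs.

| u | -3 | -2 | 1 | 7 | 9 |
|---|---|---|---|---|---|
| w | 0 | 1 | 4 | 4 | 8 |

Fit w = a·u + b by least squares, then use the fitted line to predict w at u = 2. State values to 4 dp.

ŵ = 3.1875

Sums needed: Σu·u = 144, Σu = 12, Σ1 = 5.
Right-hand side: Σu·w = 102, Σw = 17.
So XᵀX·[a, b]ᵀ = Xᵀw: [[144, 12]; [12, 5]]·[a, b]ᵀ = [102, 17]ᵀ.
Eliminating b: 5·(row 1) − 12·(row 2) gives 576·a = 5·102 − 12·17 = 306, so a = 17/32.
Then b = (17 − 12·(17/32))/5 = 17/8.
At u = 2: ŵ = (17/32)·(2) + (17/8)·(1) = 51/16.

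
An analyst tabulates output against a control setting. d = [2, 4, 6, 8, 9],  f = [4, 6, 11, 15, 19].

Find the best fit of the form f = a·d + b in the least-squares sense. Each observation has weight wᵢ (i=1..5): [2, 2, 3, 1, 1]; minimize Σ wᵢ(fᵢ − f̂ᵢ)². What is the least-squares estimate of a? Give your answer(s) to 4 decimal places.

From the data, Σwᵢ·d·d = 293, Σwᵢ·d = 47, Σwᵢ·1 = 9.
Moment sums: Σwᵢ·d·f = 553, Σwᵢ·f = 87.
So AᵀWA·[a, b]ᵀ = AᵀWf: [[293, 47]; [47, 9]]·[a, b]ᵀ = [553, 87]ᵀ.
Determinant 293·9 − 47² = 428.
a = (553·9 − 47·87)/428 = 222/107; b = (293·87 − 47·553)/428 = -125/107.

a = 2.0748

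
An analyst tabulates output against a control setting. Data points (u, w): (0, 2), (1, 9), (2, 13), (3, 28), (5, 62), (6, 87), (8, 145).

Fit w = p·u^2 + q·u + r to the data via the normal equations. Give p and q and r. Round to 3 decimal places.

AᵀA·[p, q, r]ᵀ = Aᵀw reads: 6115·p + 889·q + 139·r = 14275;  889·p + 139·q + 25·r = 2111;  139·p + 25·q + 7·r = 346.
Solving the 3×3 system (Gaussian elimination) gives p = 893/462, q = 2165/924, r = 75/28.

p = 1.933, q = 2.343, r = 2.679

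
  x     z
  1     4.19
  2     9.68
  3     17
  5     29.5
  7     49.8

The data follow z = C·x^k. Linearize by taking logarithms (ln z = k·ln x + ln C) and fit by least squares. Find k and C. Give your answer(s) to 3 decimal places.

Taking logs, ln z = k·ln x + ln C, so regress ln z on ln x.
AᵀA = [[8.0643, 5.3471]; [5.3471, 5]], rhs = [17.7377, 13.8284]ᵀ  (here Σln x = 5.3471, Σ(ln x)² = 8.0643, Σln z = 13.8284, Σln x·ln z = 17.7377).
Solving (det = 11.7297): k = 1.25720, ln C = 1.42120, so C = exp(1.42120) = 4.14207.

k = 1.257, C = 4.142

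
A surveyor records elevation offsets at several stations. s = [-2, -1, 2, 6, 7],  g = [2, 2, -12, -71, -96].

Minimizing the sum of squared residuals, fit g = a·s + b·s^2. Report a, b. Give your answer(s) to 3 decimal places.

a = -3.443, b = -1.442

Normal-equation sums: Σs·s = 94, Σs·s^2 = 558, Σs^2·s^2 = 3730.
And Σs·g = -1128, Σs^2·g = -7298.
det = 94·3730 − 558² = 39256.
a = ((-1128)·3730 − 558·(-7298))/39256 = -4827/1402; b = (94·(-7298) − 558·(-1128))/39256 = -2021/1402.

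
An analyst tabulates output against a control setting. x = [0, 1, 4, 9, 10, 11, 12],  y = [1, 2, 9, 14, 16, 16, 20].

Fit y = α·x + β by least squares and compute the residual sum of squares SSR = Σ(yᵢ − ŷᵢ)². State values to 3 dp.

With design matrix M, MᵀM = [[463, 47]; [47, 7]] and Mᵀy = [740, 78]ᵀ.
Determinant 463·7 − 47² = 1032.
α = (740·7 − 47·78)/1032 = 757/516; β = (463·78 − 47·740)/1032 = 667/516.
Residuals: -151/516, -98/129, 949/516, -64/129, 19/516, -123/86, 569/516; SSR = 1949/258.

SSR = 7.554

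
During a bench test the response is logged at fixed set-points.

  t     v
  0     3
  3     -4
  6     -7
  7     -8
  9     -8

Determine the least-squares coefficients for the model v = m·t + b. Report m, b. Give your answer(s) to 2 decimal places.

Compute the Gram sums: Σt·t = 175, Σt = 25, Σ1 = 5.
Moment sums: Σt·v = -182, Σv = -24.
Normal equations: [[175, 25]; [25, 5]]·[m, b]ᵀ = [-182, -24]ᵀ.
det = 175·5 − 25² = 250.
m = ((-182)·5 − 25·(-24))/250 = -31/25; b = (175·(-24) − 25·(-182))/250 = 7/5.

m = -1.24, b = 1.40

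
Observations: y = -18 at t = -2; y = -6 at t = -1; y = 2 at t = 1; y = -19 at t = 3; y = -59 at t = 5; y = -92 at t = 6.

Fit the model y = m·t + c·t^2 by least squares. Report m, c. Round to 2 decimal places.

m = 3.14, c = -3.05

The normal equations are: 76·m + 360·c = -860;  360·m + 2020·c = -5034.
(Σt·t = 76, Σt·t^2 = 360, Σt^2·t^2 = 2020, Σt·y = -860, Σt^2·y = -5034.)
det = 76·2020 − 360² = 23920.
m = ((-860)·2020 − 360·(-5034))/23920 = 938/299; c = (76·(-5034) − 360·(-860))/23920 = -9123/2990.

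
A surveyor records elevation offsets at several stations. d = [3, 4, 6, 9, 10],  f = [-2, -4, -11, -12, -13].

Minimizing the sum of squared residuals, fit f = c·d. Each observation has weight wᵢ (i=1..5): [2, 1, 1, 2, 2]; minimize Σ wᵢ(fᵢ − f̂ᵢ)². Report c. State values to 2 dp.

Setting ∂/∂c … = 0 gives: 432·c = -570.
c = (-570)/432 = -1.31944.

c = -1.32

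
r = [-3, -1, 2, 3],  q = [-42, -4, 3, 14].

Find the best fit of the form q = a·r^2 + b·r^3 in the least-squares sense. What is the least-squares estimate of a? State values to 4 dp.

a = -1.5437

From the data, Σr^2·r^2 = 179, Σr^2·r^3 = 31, Σr^3·r^3 = 1523.
And Σr^2·q = -244, Σr^3·q = 1540.
Eliminating b: 1523·(row 1) − 31·(row 2) gives 271656·a = 1523·(-244) − 31·1540 = -419352, so a = -17473/11319.
Then b = (1540 − 31·(-17473/11319))/1523 = 11801/11319.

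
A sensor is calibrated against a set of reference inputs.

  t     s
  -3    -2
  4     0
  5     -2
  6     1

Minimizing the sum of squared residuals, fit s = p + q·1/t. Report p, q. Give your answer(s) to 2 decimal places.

p = -0.96, q = 2.92

From the data, Σ1 = 4, Σ1/t = 17/60, Σ1/t·1/t = 869/3600.
For Aᵀs: Σs = -3, Σ1/t·s = 13/30.
So AᵀA·[p, q]ᵀ = Aᵀs: [[4, 17/60]; [17/60, 869/3600]]·[p, q]ᵀ = [-3, 13/30]ᵀ.
det = 4·(869/3600) − (17/60)² = 3187/3600.
p = ((-3)·(869/3600) − (17/60)·(13/30))/(3187/3600) = -3049/3187; q = (4·(13/30) − (17/60)·(-3))/(3187/3600) = 9300/3187.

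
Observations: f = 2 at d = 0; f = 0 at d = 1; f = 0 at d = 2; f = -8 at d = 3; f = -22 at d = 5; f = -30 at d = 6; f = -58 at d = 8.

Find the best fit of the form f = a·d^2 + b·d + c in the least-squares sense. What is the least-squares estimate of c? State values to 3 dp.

The normal system MᵀM·[a, b, c]ᵀ = Mᵀf is [[6115, 889, 139]; [889, 139, 25]; [139, 25, 7]]·[a, b, c]ᵀ = [-5414, -778, -116]ᵀ.
Solving the 3×3 system (Gaussian elimination) gives a = -247/264, b = 19/264, c = 7/4.

c = 1.750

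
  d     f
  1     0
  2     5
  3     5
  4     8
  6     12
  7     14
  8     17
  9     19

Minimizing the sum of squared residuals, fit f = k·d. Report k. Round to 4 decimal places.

The normal equations are: 260·k = 534.
(Σd·d = 260, Σd·f = 534.)
Hence k = 534 / 260 ≈ 2.05385.

k = 2.0538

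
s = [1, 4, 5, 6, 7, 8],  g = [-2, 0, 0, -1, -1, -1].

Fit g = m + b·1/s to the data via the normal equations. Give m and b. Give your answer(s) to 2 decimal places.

m = -0.36, b = -1.50

AᵀA·[m, b]ᵀ = Aᵀg reads: 6·m + (1583/840)·b = -5;  (1583/840)·m + (822949/705600)·b = -409/168.
(Σ1 = 6, Σ1/s = 1583/840, Σ1/s·1/s = 822949/705600, Σg = -5, Σ1/s·g = -409/168.)
Eliminating b: (822949/705600)·(row 1) − (1583/840)·(row 2) gives (486361/141120)·m = (822949/705600)·(-5) − (1583/840)·(-409/168) = -87751/70560, so m = -175502/486361.
Then b = ((-409/168) − (1583/840)·(-175502/486361))/(822949/705600) = -731640/486361.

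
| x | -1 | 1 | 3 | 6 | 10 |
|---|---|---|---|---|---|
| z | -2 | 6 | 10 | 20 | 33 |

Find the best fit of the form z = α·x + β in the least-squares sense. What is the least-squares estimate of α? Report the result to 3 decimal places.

With design matrix M, MᵀM = [[147, 19]; [19, 5]] and Mᵀz = [488, 67]ᵀ.
Determinant 147·5 − 19² = 374.
α = (488·5 − 19·67)/374 = 1167/374; β = (147·67 − 19·488)/374 = 577/374.

α = 3.120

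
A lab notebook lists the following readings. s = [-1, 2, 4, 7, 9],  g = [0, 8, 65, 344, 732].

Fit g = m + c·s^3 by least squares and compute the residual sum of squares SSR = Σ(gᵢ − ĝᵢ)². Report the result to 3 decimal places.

From the data, Σ1 = 5, Σs^3 = 1143, Σs^3·s^3 = 653251.
Moment sums: Σg = 1149, Σs^3·g = 655844.
Eliminating c: 653251·(row 1) − 1143·(row 2) gives 1959806·m = 653251·1149 − 1143·655844 = 955707, so m = 955707/1959806.
Then c = (655844 − 1143·(955707/1959806))/653251 = 1965913/1959806.
Residuals: 505103/979903, -1004563/1959806, 613251/1959806, -545301/979903, 235854/979903; SSR = 1947979/1959806.

SSR = 0.994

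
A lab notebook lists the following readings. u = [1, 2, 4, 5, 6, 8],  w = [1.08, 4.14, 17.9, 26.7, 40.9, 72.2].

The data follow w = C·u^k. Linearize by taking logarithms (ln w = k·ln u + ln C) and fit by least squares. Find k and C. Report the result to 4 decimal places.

k = 2.0291, C = 1.0544

Let Y = ln w. Fitting Y = k·ln u + ln C by least squares:
XᵀX = [[12.5270, 7.5601]; [7.5601, 6]], rhs = [25.8187, 15.6577]ᵀ  (here Σln u = 7.5601, Σ(ln u)² = 12.5270, Σln w = 15.6577, Σln u·ln w = 25.8187).
Solving (det = 18.0074): k = 2.02910, ln C = 0.05292, so C = exp(0.05292) = 1.05435.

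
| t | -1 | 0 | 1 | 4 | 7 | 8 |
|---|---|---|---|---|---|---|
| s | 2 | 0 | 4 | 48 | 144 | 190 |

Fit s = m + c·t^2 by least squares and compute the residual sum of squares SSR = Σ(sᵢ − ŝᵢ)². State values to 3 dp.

SSR = 3.773

Normal-equation sums: Σ1 = 6, Σt^2 = 131, Σt^2·t^2 = 6755.
Right-hand side: Σs = 388, Σt^2·s = 19990.
Normal equations: [[6, 131]; [131, 6755]]·[m, c]ᵀ = [388, 19990]ᵀ.
det = 6·6755 − 131² = 23369.
m = (388·6755 − 131·19990)/23369 = 2250/23369; c = (6·19990 − 131·388)/23369 = 69112/23369.
Residuals: -24624/23369, -2250/23369, 22114/23369, 13670/23369, -23602/23369, 14692/23369; SSR = 88160/23369.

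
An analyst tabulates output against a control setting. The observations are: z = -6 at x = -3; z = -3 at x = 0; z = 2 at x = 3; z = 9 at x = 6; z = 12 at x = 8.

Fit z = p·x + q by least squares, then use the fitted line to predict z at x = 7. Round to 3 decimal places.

ẑ = 9.985

The normal equations are: 118·p + 14·q = 174;  14·p + 5·q = 14.
Eliminating q: 5·(row 1) − 14·(row 2) gives 394·p = 5·174 − 14·14 = 674, so p = 337/197.
Then q = (14 − 14·(337/197))/5 = -392/197.
At x = 7: ẑ = (337/197)·(7) + (-392/197)·(1) = 1967/197.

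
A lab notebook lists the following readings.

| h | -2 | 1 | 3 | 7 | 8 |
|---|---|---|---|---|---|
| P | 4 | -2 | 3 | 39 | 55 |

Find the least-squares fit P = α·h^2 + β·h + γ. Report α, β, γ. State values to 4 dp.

α = 1.0423, β = -1.2505, γ = -2.4220

Normal-equation sums: Σh^2·h^2 = 6595, Σh^2·h = 875, Σh^2 = 127, Σh·h = 127, Σh = 17, Σ1 = 5.
And Σh^2·P = 5472, Σh·P = 712, ΣP = 99.
So XᵀX·[α, β, γ]ᵀ = XᵀP: [[6595, 875, 127]; [875, 127, 17]; [127, 17, 5]]·[α, β, γ]ᵀ = [5472, 712, 99]ᵀ.
Solving the 3×3 system (Gaussian elimination) gives α = 95687/91806, β = -114805/91806, γ = -3369/1391.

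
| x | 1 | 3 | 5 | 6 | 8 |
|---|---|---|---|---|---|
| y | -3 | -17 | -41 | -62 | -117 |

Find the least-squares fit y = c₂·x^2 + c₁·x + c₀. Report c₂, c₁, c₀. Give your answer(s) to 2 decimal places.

c₂ = -2.15, c₁ = 3.27, c₀ = -5.04

Compute the Gram sums: Σx^2·x^2 = 6099, Σx^2·x = 881, Σx^2 = 135, Σx·x = 135, Σx = 23, Σ1 = 5.
Right-hand side: Σx^2·y = -10901, Σx·y = -1567, Σy = -240.
Row-reducing yields c₂ = -21783/10142, c₁ = 33145/10142, c₀ = -25571/5071.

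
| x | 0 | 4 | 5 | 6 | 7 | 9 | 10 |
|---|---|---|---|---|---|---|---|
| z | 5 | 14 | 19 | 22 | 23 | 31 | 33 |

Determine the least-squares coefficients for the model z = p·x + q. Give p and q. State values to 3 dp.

p = 2.872, q = 4.179

With design matrix M, MᵀM = [[307, 41]; [41, 7]] and Mᵀz = [1053, 147]ᵀ.
Δ = 307·7 − 41² = 468.
p = (1053·7 − 41·147)/468 = 112/39; q = (307·147 − 41·1053)/468 = 163/39.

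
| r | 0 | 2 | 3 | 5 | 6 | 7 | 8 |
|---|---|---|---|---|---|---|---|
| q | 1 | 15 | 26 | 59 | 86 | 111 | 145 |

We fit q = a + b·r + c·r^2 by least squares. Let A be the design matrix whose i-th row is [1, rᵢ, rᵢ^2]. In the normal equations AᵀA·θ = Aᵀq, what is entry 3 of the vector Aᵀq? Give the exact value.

Entry 3 ↔ basis r^2, so (Aᵀq)_{3} = Σᵢ (r^2)·qᵢ = (0)·(1) + (4)·(15) + (9)·(26) + (25)·(59) + (36)·(86) + (49)·(111) + (64)·(145) = 19584.

19584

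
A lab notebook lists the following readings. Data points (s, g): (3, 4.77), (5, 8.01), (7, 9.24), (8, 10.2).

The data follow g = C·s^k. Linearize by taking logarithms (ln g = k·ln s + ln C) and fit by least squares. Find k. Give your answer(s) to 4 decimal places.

With ln gᵢ as the transformed response and ln sᵢ as the regressor:
Σln s = 6.7334, Σ(ln s)² = 11.9079, Σln g = 8.1890, Σln s·ln g = 14.2212.
Equations: 11.9079·k + 6.7334·ln C = 14.2212;  6.7334·k + 4·ln C = 8.1890.
Slope k = (n·Σln s·ln g − Σln s·Σln g)/(n·Σ(ln s)² − (Σln s)²) = (4·14.2212 − 6.7334·8.1890)/2.2928 = 0.76122; ln C = (Σln g − k·Σln s)/n = 0.76584.

k = 0.7612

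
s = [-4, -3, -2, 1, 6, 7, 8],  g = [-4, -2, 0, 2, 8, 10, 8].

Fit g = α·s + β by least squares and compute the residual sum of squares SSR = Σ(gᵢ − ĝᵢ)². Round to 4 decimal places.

The normal equations are: 179·α + 13·β = 206;  13·α + 7·β = 22.
Eliminating β: 7·(row 1) − 13·(row 2) gives 1084·α = 7·206 − 13·22 = 1156, so α = 289/271.
Then β = (22 − 13·(289/271))/7 = 315/271.
Residuals: -243/271, 10/271, 263/271, -62/271, 119/271, 372/271, -459/271; SSR = 1828/271.

SSR = 6.7454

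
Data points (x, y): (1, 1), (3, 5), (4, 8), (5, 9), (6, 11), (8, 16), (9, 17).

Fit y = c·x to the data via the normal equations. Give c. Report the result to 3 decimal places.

c = 1.897

With design matrix M, MᵀM = [[232]] and Mᵀy = [440]ᵀ.
c = 440/232 = 1.89655.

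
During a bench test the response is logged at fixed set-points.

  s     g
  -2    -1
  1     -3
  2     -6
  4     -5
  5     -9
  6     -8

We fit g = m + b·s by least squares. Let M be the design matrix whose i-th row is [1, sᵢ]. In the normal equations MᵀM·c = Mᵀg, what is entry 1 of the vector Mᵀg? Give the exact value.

Entry 1 ↔ basis 1, so (Mᵀg)_{1} = Σᵢ gᵢ = (1)·(-1) + (1)·(-3) + (1)·(-6) + (1)·(-5) + (1)·(-9) + (1)·(-8) = -32.

-32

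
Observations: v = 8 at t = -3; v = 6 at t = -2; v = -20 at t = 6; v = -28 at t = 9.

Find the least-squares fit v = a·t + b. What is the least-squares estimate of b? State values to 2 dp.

b = -0.81

Compute the Gram sums: Σt·t = 130, Σt = 10, Σ1 = 4.
And Σt·v = -408, Σv = -34.
Eliminating b: 4·(row 1) − 10·(row 2) gives 420·a = 4·(-408) − 10·(-34) = -1292, so a = -323/105.
Then b = ((-34) − 10·(-323/105))/4 = -17/21.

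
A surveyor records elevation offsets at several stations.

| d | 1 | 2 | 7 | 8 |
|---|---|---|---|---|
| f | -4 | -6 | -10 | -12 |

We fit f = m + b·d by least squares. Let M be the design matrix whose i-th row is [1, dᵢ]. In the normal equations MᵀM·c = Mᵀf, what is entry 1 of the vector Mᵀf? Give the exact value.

Entry 1 ↔ basis 1, so (Mᵀf)_{1} = Σᵢ fᵢ = (1)·(-4) + (1)·(-6) + (1)·(-10) + (1)·(-12) = -32.

-32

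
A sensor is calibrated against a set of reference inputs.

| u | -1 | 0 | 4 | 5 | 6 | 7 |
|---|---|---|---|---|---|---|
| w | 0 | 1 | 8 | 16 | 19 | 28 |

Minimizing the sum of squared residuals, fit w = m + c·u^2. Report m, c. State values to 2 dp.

With design matrix A, AᵀA = [[6, 127]; [127, 4579]] and Aᵀw = [72, 2584]ᵀ.
Δ = 6·4579 − 127² = 11345.
m = (72·4579 − 127·2584)/11345 = 304/2269; c = (6·2584 − 127·72)/11345 = 1272/2269.

m = 0.13, c = 0.56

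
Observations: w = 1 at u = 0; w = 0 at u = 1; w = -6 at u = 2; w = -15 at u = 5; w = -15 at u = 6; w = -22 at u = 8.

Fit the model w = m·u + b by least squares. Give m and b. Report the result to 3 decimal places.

The normal equations are: 130·m + 22·b = -353;  22·m + 6·b = -57.
(Σu·u = 130, Σu = 22, Σ1 = 6, Σu·w = -353, Σw = -57.)
Δ = 130·6 − 22² = 296.
m = ((-353)·6 − 22·(-57))/296 = -108/37; b = (130·(-57) − 22·(-353))/296 = 89/74.

m = -2.919, b = 1.203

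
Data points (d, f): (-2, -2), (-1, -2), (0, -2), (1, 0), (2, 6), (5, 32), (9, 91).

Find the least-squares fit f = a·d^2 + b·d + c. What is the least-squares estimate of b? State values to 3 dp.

Compute the Gram sums: Σd^2·d^2 = 7220, Σd^2·d = 854, Σd^2 = 116, Σd·d = 116, Σd = 14, Σ1 = 7.
For Mᵀf: Σd^2·f = 8185, Σd·f = 997, Σf = 123.
MᵀM·[a, b, c]ᵀ = Mᵀf becomes [[7220, 854, 116]; [854, 116, 14]; [116, 14, 7]]·[a, b, c]ᵀ = [8185, 997, 123]ᵀ.
Solving the 3×3 system (Gaussian elimination) gives a = 86087/92534, b = 181215/92534, c = -81530/46267.

b = 1.958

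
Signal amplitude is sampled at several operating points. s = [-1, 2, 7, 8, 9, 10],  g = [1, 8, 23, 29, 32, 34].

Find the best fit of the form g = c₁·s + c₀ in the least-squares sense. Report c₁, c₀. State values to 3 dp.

Entries of XᵀX: Σs·s = 299, Σs = 35, Σ1 = 6.
And Σs·g = 1036, Σg = 127.
XᵀX·[c₁, c₀]ᵀ = Xᵀg becomes [[299, 35]; [35, 6]]·[c₁, c₀]ᵀ = [1036, 127]ᵀ.
Determinant 299·6 − 35² = 569.
c₁ = (1036·6 − 35·127)/569 = 1771/569; c₀ = (299·127 − 35·1036)/569 = 1713/569.

c₁ = 3.112, c₀ = 3.011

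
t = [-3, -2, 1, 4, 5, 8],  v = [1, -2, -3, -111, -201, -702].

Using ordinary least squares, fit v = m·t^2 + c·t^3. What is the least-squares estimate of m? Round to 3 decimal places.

m = -2.946

From the data, Σt^2·t^2 = 5075, Σt^2·t^3 = 36643, Σt^3·t^3 = 282659.
For Xᵀv: Σt^2·v = -51731, Σt^3·v = -391667.
det = 5075·282659 − 36643² = 91784976.
m = ((-51731)·282659 − 36643·(-391667))/91784976 = -16898678/5736561; c = (5075·(-391667) − 36643·(-51731))/91784976 = -5758187/5736561.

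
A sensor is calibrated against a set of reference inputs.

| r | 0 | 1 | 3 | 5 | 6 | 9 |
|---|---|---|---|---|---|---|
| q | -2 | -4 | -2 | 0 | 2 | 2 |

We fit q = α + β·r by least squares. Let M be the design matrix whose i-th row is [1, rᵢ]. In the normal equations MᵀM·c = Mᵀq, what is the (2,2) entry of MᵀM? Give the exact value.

152

Row 2 ↔ basis r, column 2 ↔ basis r, so (MᵀM)_{2,2} = Σᵢ (r)·(r) = (0)·(0) + (1)·(1) + (3)·(3) + (5)·(5) + (6)·(6) + (9)·(9) = 152.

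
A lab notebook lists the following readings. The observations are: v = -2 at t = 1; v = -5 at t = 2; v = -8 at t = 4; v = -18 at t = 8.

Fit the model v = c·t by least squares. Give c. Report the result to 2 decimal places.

c = -2.21

MᵀM·[c]ᵀ = Mᵀv reads: 85·c = -188.
c = (-188)/85 = -2.21176.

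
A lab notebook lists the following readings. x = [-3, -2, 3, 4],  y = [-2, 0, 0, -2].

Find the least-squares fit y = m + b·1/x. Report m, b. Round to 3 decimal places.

Compute the Gram sums: Σ1 = 4, Σ1/x = -1/4, Σ1/x·1/x = 77/144.
Moment sums: Σy = -4, Σ1/x·y = 1/6.
Eliminating b: (77/144)·(row 1) − (-1/4)·(row 2) gives (299/144)·m = (77/144)·(-4) − (-1/4)·(1/6) = -151/72, so m = -302/299.
Then b = ((1/6) − (-1/4)·(-302/299))/(77/144) = -48/299.

m = -1.010, b = -0.161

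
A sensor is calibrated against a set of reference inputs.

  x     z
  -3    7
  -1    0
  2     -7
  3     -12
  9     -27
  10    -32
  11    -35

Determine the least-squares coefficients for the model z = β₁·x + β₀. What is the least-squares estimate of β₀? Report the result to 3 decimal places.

Setting ∂/∂β₁ … = 0 gives: 325·β₁ + 31·β₀ = -1019;  31·β₁ + 7·β₀ = -106.
(Σx·x = 325, Σx = 31, Σ1 = 7, Σx·z = -1019, Σz = -106.)
Determinant 325·7 − 31² = 1314.
β₁ = ((-1019)·7 − 31·(-106))/1314 = -3847/1314; β₀ = (325·(-106) − 31·(-1019))/1314 = -2861/1314.

β₀ = -2.177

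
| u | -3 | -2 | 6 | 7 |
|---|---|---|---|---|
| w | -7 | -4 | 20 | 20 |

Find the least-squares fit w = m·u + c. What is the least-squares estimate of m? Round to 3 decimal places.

The normal equations are: 98·m + 8·c = 289;  8·m + 4·c = 29.
Eliminating c: 4·(row 1) − 8·(row 2) gives 328·m = 4·289 − 8·29 = 924, so m = 231/82.
Then c = (29 − 8·(231/82))/4 = 265/164.

m = 2.817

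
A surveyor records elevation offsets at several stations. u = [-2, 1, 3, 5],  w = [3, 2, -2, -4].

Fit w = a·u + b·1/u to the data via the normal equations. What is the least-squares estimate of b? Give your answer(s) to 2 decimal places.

Forming MᵀM = [[39, 4]; [4, 1261/900]] and Mᵀw = [-30, -29/30]ᵀ gives MᵀM·[a, b]ᵀ = Mᵀw.
Determinant 39·(1261/900) − 4² = 11593/300.
a = ((-30)·(1261/900) − 4·(-29/30))/(11593/300) = -11450/11593; b = (39·(-29/30) − 4·(-30))/(11593/300) = 24690/11593.

b = 2.13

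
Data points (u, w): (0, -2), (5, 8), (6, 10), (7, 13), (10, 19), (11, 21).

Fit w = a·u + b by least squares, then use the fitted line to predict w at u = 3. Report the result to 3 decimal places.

From the data, Σu·u = 331, Σu = 39, Σ1 = 6.
And Σu·w = 612, Σw = 69.
Normal equations: [[331, 39]; [39, 6]]·[a, b]ᵀ = [612, 69]ᵀ.
Eliminating b: 6·(row 1) − 39·(row 2) gives 465·a = 6·612 − 39·69 = 981, so a = 327/155.
Then b = (69 − 39·(327/155))/6 = -343/155.
At u = 3: ŵ = (327/155)·(3) + (-343/155)·(1) = 638/155.

ŵ = 4.116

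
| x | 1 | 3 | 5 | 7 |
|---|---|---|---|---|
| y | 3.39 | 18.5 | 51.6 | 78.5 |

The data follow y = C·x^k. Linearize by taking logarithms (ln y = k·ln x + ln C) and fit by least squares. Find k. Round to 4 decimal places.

With ln yᵢ as the transformed response and ln xᵢ as the regressor:
AᵀA = [[7.5838, 4.6540]; [4.6540, 4]], rhs = [18.0425, 12.4452]ᵀ  (here Σln x = 4.6540, Σ(ln x)² = 7.5838, Σln y = 12.4452, Σln x·ln y = 18.0425).
Δ = 7.5838·4 − (4.6540)² = 8.6759; k = (18.0425·4 − 4.6540·12.4452)/8.6759 = 1.64256, ln C = (7.5838·12.4452 − 4.6540·18.0425)/8.6759 = 1.20020.

k = 1.6426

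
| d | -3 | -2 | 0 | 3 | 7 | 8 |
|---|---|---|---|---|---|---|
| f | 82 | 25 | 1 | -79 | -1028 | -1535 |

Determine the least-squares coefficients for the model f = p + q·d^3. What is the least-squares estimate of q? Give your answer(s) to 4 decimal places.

From the data, Σ1 = 6, Σd^3 = 847, Σd^3·d^3 = 381315.
For Mᵀf: Σf = -2534, Σd^3·f = -1143071.
So MᵀM·[p, q]ᵀ = Mᵀf: [[6, 847]; [847, 381315]]·[p, q]ᵀ = [-2534, -1143071]ᵀ.
det = 6·381315 − 847² = 1570481.
p = ((-2534)·381315 − 847·(-1143071))/1570481 = 175357/142771; q = (6·(-1143071) − 847·(-2534))/1570481 = -4712128/1570481.

q = -3.0004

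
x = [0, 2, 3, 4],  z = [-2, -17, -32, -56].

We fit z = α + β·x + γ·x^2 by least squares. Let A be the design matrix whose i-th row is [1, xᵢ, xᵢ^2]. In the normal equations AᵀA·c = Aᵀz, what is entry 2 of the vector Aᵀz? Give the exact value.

-354

Entry 2 ↔ basis x, so (Aᵀz)_{2} = Σᵢ (x)·zᵢ = (0)·(-2) + (2)·(-17) + (3)·(-32) + (4)·(-56) = -354.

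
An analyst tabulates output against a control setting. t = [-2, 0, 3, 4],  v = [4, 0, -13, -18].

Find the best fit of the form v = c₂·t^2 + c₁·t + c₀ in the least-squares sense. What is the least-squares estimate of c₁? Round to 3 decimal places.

c₁ = -2.952

The normal system MᵀM·[c₂, c₁, c₀]ᵀ = Mᵀv is [[353, 83, 29]; [83, 29, 5]; [29, 5, 4]]·[c₂, c₁, c₀]ᵀ = [-389, -119, -27]ᵀ.
Row-reducing yields c₂ = -137/354, c₁ = -1045/354, c₀ = -15/59.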